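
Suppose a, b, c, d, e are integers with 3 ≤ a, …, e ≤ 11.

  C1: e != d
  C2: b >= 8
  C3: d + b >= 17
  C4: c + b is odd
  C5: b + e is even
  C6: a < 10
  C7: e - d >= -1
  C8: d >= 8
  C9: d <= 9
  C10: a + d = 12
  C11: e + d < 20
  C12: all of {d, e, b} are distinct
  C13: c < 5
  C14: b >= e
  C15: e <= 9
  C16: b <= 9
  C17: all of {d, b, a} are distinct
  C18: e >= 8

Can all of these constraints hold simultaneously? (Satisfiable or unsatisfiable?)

Unsatisfiable

Constraints 2, 8, 9, 15, 16, and 18 confine each of d, e, b to the 2 values {8, 9}.
Constraint 12 requires all 3 of them to be distinct, but only 2 values are available — impossible by the pigeonhole principle.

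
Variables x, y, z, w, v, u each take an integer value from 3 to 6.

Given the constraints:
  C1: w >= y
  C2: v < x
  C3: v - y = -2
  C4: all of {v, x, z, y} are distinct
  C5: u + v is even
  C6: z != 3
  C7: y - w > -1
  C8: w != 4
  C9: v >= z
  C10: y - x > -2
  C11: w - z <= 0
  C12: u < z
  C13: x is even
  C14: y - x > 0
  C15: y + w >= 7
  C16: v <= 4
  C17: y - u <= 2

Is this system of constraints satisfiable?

Unsatisfiable

Constraints 1, 2, 9, 11, and 14 give v < x, x < y, y ≤ w, w ≤ z, z ≤ v. Chaining: v < x < y ≤ w ≤ z ≤ v, which forces v < v — impossible.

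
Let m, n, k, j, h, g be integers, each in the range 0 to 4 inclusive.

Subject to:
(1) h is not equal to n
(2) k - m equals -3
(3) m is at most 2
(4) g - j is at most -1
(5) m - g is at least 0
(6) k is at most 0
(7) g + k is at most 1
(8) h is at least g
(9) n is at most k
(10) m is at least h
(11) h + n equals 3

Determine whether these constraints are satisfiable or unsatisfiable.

From constraints 3 and 10: h ≤ m ≤ 2. From constraints 6 and 9: n ≤ k ≤ 0. Hence h + n ≤ 2. But constraint 11 requires h + n = 3, and 3 > 2. Contradiction.

Unsatisfiable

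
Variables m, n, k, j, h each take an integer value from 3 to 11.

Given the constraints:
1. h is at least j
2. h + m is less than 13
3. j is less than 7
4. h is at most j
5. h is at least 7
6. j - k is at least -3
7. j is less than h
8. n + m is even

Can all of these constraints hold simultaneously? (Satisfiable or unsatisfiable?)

From constraints 4 and 5: j ≥ h and h ≥ 7, so j ≥ 7. From constraint 3: j ≤ 6. But 6 < 7, so no value of j works.

Unsatisfiable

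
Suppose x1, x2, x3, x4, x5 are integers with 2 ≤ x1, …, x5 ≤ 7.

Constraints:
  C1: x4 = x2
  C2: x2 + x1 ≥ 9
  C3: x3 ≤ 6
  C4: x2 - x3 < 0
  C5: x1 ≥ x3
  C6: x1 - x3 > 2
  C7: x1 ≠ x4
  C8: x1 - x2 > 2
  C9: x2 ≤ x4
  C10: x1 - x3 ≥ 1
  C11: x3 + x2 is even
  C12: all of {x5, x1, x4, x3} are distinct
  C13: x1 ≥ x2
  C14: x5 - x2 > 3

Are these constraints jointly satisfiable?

The assignment x1 = 7, x2 = 2, x3 = 4, x4 = 2, x5 = 6 works:
  constraint 2 holds since x2 + x1 = 9.
  constraint 4 holds since x2 - x3 = -2.
The rest check out directly.

Satisfiable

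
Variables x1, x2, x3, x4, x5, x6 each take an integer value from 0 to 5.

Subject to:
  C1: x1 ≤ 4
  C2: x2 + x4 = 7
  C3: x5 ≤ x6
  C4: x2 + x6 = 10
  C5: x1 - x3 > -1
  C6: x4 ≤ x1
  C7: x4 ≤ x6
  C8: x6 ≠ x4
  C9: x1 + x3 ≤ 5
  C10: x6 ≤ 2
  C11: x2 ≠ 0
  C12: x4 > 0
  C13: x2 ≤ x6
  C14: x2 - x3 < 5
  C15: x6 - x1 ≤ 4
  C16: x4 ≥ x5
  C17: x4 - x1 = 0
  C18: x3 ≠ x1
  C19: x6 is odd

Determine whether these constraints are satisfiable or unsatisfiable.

Unsatisfiable

From constraints 10 and 13: x2 ≤ x6 ≤ 2. From constraints 1 and 6: x4 ≤ x1 ≤ 4. Hence x2 + x4 ≤ 6. But constraint 2 requires x2 + x4 = 7, and 7 > 6. Contradiction.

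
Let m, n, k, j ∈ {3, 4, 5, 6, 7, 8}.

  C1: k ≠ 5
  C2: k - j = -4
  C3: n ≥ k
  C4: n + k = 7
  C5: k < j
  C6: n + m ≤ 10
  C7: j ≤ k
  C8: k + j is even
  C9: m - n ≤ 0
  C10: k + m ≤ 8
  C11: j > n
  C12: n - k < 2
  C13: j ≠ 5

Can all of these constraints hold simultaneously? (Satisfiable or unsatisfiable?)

Unsatisfiable

Constraints 3, 7, and 11 give j ≤ k, k ≤ n, n < j. Chaining: j ≤ k ≤ n < j, which forces j < j — impossible.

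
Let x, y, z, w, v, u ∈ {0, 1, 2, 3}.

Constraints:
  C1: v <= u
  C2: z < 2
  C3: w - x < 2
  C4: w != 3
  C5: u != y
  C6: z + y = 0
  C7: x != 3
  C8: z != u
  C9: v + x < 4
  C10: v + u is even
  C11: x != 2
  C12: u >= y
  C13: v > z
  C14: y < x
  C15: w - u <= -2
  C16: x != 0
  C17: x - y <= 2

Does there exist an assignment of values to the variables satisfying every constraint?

Try x = 1, y = 0, z = 0, w = 0, v = 1, u = 3.
Check constraint 3: w - x = -1; constraint 6: z + y = 0; constraint 9: v + x = 2. The remaining constraints are straightforward to verify.

Satisfiable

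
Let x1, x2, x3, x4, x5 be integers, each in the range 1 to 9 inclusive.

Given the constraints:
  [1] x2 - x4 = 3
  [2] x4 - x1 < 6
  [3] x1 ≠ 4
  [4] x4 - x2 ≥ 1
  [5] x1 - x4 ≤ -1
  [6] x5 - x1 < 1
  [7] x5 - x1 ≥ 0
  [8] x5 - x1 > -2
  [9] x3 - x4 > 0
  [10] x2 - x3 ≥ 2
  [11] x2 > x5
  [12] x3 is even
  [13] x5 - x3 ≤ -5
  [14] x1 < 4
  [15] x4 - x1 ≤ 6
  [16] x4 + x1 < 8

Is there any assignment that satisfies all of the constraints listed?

Unsatisfiable

Constraints 4, 7, 10, 13, and 15 give x2 − x3 ≥ 2, x3 − x5 ≥ 5, x5 − x1 ≥ 0, x1 − x4 ≥ -6, x4 − x2 ≥ 1.
Adding all 5 inequalities: the left sides telescope to 0, and the right sides sum to 2 + 5 + 0 + (-6) + 1 = 2. So 0 ≥ 2, which is false.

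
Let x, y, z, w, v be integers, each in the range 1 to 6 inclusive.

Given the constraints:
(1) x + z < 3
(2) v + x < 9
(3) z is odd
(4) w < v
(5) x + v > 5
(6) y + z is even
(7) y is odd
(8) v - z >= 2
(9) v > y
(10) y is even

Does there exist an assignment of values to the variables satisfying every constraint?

Unsatisfiable

Constraint 10 makes y even and constraint 3 makes z odd, so y + z must be odd. Constraint 6 says y + z is even — contradiction.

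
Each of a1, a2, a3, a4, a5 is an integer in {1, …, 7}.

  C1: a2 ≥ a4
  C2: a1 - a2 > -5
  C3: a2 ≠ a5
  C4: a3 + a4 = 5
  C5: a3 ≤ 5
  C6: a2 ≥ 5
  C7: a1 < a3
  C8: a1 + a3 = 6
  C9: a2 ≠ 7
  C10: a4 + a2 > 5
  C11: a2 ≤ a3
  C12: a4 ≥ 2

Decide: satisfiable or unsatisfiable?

Unsatisfiable

From constraints 6 and 11: a3 ≥ a2 ≥ 5. From constraint 12: a4 ≥ 2. Hence a3 + a4 ≥ 7. But constraint 4 requires a3 + a4 = 5, and 5 < 7. Contradiction.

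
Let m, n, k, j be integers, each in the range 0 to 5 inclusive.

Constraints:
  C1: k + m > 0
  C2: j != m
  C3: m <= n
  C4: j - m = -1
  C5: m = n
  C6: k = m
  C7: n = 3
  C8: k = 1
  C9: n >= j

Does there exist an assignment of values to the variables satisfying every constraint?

Constraint 8 fixes k = 1 and constraint 7 fixes n = 3. Constraints 5 and 6 give k = m = n, so k = n. But 1 ≠ 3 — contradiction.

Unsatisfiable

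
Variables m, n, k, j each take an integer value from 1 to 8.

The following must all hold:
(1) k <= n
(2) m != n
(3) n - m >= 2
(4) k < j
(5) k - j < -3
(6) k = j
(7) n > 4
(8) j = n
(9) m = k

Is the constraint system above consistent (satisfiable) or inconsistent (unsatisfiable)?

Unsatisfiable

From constraints 6, 8, and 9, m = k = j = n, so m = n. But constraint 2 says m ≠ n. Contradiction.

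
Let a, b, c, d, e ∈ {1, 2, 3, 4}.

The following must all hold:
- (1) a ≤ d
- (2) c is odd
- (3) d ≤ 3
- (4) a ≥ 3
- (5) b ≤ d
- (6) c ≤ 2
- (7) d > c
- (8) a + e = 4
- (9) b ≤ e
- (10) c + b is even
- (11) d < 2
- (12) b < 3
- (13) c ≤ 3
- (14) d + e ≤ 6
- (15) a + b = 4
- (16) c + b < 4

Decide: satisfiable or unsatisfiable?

From constraints 1 and 4: d ≥ a and a ≥ 3, so d ≥ 3. From constraint 11: d ≤ 1. But 1 < 3, so no value of d works.

Unsatisfiable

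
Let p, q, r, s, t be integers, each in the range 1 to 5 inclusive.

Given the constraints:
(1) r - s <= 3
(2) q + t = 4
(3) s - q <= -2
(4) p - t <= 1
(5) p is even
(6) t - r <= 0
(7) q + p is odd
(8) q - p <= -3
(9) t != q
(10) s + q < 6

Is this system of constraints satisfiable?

Unsatisfiable

Constraints 1, 3, 4, 6, and 8 give r − t ≥ 0, t − p ≥ -1, p − q ≥ 3, q − s ≥ 2, s − r ≥ -3.
Adding all 5 inequalities: the left sides telescope to 0, and the right sides sum to 0 + (-1) + 3 + 2 + (-3) = 1. So 0 ≥ 1, which is false.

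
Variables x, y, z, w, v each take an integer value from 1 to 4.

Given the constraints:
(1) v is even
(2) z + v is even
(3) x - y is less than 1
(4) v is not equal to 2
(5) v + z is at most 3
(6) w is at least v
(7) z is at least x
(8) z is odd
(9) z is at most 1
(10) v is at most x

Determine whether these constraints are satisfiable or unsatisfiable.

Constraint 8 makes z odd and constraint 1 makes v even, so z + v must be odd. Constraint 2 says z + v is even — contradiction.

Unsatisfiable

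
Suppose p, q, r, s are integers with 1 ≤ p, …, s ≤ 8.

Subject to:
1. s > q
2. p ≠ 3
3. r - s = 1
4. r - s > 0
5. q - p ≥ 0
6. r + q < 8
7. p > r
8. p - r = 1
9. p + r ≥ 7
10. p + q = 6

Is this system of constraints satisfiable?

Unsatisfiable

Constraints 1, 4, 5, and 7 give r < p, p ≤ q, q < s, s < r. Chaining: r < p ≤ q < s < r, which forces r < r — impossible.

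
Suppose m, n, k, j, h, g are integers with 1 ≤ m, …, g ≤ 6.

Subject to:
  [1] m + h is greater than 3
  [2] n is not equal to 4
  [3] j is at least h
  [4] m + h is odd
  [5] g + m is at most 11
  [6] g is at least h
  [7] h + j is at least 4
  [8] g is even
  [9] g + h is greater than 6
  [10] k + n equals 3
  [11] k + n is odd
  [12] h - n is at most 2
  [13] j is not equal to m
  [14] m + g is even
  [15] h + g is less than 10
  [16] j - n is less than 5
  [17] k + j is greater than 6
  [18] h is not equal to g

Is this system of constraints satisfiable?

Satisfiable

Setting (m, n, k, j, h, g) = (4, 2, 1, 6, 1, 6) satisfies everything: constraint 1: m + h = 5; constraint 5: g + m = 10; constraint 7: h + j = 7, and the others follow.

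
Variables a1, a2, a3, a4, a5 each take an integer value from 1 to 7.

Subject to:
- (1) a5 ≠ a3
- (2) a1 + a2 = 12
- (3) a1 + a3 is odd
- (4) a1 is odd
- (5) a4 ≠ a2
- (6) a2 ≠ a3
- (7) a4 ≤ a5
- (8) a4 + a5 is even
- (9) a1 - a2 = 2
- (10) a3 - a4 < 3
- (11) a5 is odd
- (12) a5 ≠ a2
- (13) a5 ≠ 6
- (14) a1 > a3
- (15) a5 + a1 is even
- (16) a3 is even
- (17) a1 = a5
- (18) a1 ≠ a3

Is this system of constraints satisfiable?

Satisfiable

Setting (a1, a2, a3, a4, a5) = (7, 5, 2, 1, 7) satisfies everything: constraint 2: a1 + a2 = 12; constraint 9: a1 - a2 = 2, and the others follow.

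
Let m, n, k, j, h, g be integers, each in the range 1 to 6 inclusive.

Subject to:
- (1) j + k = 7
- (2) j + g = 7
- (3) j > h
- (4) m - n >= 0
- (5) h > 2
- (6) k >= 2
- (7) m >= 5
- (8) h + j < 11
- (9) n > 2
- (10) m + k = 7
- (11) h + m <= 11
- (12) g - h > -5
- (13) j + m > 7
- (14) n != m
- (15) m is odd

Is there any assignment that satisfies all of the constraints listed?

Setting (m, n, k, j, h, g) = (5, 4, 2, 5, 4, 2) satisfies everything: constraint 1: j + k = 7; constraint 2: j + g = 7; constraint 4: m - n = 1, and the others follow.

Satisfiable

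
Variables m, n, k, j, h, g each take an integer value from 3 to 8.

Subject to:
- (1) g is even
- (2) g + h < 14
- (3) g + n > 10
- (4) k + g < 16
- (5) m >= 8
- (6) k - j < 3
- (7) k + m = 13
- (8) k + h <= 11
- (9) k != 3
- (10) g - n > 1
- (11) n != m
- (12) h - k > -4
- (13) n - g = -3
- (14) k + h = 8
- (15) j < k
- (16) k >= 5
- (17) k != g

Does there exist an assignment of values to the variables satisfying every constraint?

Satisfiable

Take m = 8, n = 5, k = 5, j = 4, h = 3, g = 8. Then constraint 2: g + h = 11; constraint 3: g + n = 13; constraint 4: k + g = 13, and every other listed constraint is also met.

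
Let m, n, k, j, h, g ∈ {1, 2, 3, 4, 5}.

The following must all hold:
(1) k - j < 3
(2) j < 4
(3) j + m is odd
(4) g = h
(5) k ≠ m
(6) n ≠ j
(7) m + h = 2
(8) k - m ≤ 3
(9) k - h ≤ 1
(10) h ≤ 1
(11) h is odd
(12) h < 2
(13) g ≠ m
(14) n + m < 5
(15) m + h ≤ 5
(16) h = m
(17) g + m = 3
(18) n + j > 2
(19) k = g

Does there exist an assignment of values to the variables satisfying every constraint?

Unsatisfiable

From constraints 4, 16, and 19, k = g = h = m, so k = m. But constraint 5 says k ≠ m. Contradiction.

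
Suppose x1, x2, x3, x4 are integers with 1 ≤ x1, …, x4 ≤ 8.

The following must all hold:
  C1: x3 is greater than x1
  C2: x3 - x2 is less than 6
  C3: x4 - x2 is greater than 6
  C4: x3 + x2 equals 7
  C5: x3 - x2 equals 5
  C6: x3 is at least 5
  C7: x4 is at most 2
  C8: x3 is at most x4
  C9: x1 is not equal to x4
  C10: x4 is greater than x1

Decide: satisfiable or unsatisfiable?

From constraints 6 and 8: x4 ≥ x3 and x3 ≥ 5, so x4 ≥ 5. From constraint 7: x4 ≤ 2. But 2 < 5, so no value of x4 works.

Unsatisfiable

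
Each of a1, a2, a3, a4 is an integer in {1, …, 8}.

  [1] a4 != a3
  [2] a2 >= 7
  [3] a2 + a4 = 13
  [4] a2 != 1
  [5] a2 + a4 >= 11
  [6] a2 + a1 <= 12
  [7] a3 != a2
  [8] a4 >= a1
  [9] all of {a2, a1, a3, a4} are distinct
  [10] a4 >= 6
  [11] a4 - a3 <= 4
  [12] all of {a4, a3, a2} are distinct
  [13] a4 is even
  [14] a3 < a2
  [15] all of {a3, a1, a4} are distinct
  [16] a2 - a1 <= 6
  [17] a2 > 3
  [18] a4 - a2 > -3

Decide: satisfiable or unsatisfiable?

Satisfiable

Try a1 = 4, a2 = 7, a3 = 3, a4 = 6.
Check constraint 3: a2 + a4 = 13; constraint 5: a2 + a4 = 13; constraint 6: a2 + a1 = 11. The remaining constraints are straightforward to verify.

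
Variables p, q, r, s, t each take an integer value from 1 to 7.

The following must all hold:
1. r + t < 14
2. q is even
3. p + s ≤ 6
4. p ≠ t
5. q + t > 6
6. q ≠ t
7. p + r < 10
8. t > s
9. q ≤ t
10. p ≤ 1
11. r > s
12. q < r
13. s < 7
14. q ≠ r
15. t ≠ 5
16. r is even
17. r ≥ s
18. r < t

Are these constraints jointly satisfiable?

Try p = 1, q = 2, r = 6, s = 2, t = 7.
Check constraint 1: r + t = 13; constraint 3: p + s = 3. The remaining constraints are straightforward to verify.

Satisfiable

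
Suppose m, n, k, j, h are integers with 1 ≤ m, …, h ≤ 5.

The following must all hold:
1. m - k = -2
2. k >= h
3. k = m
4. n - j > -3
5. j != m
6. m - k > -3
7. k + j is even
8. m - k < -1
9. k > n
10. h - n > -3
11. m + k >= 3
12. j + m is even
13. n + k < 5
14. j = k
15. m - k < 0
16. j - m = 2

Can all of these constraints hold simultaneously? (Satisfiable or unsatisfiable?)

From constraints 3 and 14, j = k = m, so j = m. But constraint 5 says j ≠ m. Contradiction.

Unsatisfiable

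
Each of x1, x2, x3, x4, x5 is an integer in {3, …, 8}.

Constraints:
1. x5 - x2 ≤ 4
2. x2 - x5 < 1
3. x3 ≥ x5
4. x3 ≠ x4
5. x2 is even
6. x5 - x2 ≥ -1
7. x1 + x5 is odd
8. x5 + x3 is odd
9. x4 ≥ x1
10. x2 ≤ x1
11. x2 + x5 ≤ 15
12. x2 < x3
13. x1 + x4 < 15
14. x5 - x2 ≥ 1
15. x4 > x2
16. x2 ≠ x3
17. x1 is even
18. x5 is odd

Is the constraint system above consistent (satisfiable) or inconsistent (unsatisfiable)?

Setting (x1, x2, x3, x4, x5) = (6, 6, 8, 7, 7) satisfies everything: constraint 1: x5 - x2 = 1; constraint 2: x2 - x5 = -1, and the others follow.

Satisfiable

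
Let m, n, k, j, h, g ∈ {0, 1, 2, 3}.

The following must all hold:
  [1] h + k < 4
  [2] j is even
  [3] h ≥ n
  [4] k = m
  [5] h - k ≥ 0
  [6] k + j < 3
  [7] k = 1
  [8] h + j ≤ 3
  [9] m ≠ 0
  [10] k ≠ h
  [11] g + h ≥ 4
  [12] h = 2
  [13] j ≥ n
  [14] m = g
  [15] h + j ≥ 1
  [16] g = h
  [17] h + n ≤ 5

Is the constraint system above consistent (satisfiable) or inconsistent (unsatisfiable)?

Constraint 7 fixes k = 1 and constraint 12 fixes h = 2. Constraints 4, 14, and 16 give k = m = g = h, so k = h. But 1 ≠ 2 — contradiction.

Unsatisfiable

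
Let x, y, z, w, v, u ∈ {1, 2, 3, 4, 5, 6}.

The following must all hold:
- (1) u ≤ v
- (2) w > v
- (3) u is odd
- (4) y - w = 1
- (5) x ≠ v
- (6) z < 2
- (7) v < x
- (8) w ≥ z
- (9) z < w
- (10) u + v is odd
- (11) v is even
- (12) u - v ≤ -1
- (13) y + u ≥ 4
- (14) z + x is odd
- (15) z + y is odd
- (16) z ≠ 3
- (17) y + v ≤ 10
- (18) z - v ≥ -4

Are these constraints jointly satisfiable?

Satisfiable

Setting (x, y, z, w, v, u) = (6, 6, 1, 5, 2, 1) satisfies everything: constraint 4: y - w = 1; constraint 12: u - v = -1, and the others follow.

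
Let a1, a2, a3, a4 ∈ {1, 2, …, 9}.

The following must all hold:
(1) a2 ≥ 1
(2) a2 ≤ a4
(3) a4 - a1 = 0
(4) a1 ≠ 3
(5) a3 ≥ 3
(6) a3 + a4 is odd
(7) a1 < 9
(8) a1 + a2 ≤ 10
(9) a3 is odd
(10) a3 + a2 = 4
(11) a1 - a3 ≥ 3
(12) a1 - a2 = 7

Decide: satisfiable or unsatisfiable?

Setting (a1, a2, a3, a4) = (8, 1, 3, 8) satisfies everything: constraint 3: a4 - a1 = 0; constraint 8: a1 + a2 = 9; constraint 10: a3 + a2 = 4, and the others follow.

Satisfiable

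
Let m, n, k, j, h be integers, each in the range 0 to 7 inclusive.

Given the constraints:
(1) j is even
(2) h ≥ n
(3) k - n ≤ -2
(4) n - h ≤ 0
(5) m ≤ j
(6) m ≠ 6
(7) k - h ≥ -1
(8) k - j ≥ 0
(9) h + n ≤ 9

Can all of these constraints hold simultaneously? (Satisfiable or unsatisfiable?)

Unsatisfiable

Constraints 3, 4, and 7 give k − h ≥ -1, h − n ≥ 0, n − k ≥ 2.
Adding all 3 inequalities: the left sides telescope to 0, and the right sides sum to (-1) + 0 + 2 = 1. So 0 ≥ 1, which is false.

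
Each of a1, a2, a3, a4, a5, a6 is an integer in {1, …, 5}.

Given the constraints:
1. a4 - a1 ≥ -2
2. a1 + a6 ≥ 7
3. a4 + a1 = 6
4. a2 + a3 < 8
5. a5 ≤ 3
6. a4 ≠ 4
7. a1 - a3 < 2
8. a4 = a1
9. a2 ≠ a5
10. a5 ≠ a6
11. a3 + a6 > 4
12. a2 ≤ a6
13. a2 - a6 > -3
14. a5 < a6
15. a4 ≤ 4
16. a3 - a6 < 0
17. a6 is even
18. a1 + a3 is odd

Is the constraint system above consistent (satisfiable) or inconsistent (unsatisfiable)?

Try a1 = 3, a2 = 3, a3 = 2, a4 = 3, a5 = 2, a6 = 4.
Check constraint 1: a4 - a1 = 0; constraint 2: a1 + a6 = 7. The remaining constraints are straightforward to verify.

Satisfiable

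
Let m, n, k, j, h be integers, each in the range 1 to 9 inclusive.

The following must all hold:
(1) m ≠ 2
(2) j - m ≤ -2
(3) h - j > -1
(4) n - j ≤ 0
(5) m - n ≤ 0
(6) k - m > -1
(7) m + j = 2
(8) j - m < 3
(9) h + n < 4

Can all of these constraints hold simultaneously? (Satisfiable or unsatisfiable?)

Unsatisfiable

Constraints 2, 4, and 5 give n − m ≥ 0, m − j ≥ 2, j − n ≥ 0.
Adding all 3 inequalities: the left sides telescope to 0, and the right sides sum to 0 + 2 + 0 = 2. So 0 ≥ 2, which is false.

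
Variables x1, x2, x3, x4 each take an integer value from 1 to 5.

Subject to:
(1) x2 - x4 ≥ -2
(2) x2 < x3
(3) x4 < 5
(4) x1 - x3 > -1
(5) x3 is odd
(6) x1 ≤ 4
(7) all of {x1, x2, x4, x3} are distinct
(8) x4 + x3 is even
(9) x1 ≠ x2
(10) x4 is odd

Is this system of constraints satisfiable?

Try x1 = 4, x2 = 2, x3 = 3, x4 = 1.
Check constraint 1: x2 - x4 = 1; constraint 4: x1 - x3 = 1. The remaining constraints are straightforward to verify.

Satisfiable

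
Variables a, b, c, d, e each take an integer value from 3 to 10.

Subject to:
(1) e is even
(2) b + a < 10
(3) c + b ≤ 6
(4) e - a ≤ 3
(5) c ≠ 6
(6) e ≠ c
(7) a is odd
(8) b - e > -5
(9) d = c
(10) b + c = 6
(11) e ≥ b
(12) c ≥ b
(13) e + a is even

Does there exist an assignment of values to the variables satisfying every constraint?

Unsatisfiable

Constraint 1 makes e even and constraint 7 makes a odd, so e + a must be odd. Constraint 13 says e + a is even — contradiction.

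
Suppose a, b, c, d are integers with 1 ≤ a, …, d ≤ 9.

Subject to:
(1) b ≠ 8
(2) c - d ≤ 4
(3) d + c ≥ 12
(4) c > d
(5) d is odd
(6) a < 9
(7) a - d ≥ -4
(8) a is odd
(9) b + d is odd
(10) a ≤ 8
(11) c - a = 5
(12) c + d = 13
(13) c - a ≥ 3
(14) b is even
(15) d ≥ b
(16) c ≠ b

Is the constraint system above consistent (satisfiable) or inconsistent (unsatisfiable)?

Try a = 3, b = 2, c = 8, d = 5.
Check constraint 2: c - d = 3; constraint 3: d + c = 13; constraint 7: a - d = -2. The remaining constraints are straightforward to verify.

Satisfiable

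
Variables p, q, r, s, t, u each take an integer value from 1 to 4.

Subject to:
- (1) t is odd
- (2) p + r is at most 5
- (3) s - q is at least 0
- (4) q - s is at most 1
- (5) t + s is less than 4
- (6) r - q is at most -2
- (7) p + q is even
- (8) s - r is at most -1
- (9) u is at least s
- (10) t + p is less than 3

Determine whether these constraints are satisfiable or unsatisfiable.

Constraints 4, 6, and 8 give q − r ≥ 2, r − s ≥ 1, s − q ≥ -1.
Adding all 3 inequalities: the left sides telescope to 0, and the right sides sum to 2 + 1 + (-1) = 2. So 0 ≥ 2, which is false.

Unsatisfiable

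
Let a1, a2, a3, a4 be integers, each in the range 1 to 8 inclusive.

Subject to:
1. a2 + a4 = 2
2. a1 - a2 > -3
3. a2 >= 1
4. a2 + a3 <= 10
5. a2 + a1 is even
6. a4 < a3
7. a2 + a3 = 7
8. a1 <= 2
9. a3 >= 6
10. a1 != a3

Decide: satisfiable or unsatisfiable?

Satisfiable

Take a1 = 1, a2 = 1, a3 = 6, a4 = 1. Then constraint 1: a2 + a4 = 2; constraint 2: a1 - a2 = 0; constraint 4: a2 + a3 = 7, and every other listed constraint is also met.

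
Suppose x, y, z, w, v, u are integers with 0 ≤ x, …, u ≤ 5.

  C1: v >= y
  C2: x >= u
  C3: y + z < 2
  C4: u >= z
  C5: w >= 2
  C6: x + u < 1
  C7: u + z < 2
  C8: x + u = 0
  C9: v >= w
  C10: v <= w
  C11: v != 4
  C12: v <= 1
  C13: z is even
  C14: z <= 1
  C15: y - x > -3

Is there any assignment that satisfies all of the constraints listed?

From constraint 5: w ≥ 2. From constraints 9 and 12: w ≤ v and v ≤ 1, so w ≤ 1. But 1 < 2, so no value of w works.

Unsatisfiable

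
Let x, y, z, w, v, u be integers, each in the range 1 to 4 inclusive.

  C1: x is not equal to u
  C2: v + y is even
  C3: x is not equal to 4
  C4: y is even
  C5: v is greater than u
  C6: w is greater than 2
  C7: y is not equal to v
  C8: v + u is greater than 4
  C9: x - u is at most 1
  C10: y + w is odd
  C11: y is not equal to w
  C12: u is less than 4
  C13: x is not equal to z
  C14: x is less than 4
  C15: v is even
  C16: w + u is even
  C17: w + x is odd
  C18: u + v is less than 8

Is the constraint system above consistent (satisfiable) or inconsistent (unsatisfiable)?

One satisfying assignment is x = 2, y = 2, z = 1, w = 3, v = 4, u = 3.
For the less obvious constraints — constraint 8: v + u = 7; constraint 9: x - u = -1 — and the others hold by inspection.

Satisfiable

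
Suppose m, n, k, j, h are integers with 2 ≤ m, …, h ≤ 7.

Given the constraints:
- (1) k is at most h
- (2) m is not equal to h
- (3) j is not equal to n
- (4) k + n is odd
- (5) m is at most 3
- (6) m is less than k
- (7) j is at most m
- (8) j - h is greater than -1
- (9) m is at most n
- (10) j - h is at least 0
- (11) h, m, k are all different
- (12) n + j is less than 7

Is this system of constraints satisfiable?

Unsatisfiable

Constraints 1, 6, 7, and 10 give j ≤ m, m < k, k ≤ h, h ≤ j. Chaining: j ≤ m < k ≤ h ≤ j, which forces j < j — impossible.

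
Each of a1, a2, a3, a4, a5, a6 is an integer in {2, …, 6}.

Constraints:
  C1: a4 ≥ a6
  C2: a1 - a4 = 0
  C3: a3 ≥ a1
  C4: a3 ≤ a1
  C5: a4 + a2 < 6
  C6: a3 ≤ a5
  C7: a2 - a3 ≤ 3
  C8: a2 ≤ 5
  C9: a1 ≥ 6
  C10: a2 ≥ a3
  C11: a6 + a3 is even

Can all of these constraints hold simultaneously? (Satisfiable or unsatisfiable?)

From constraints 3 and 9: a3 ≥ a1 and a1 ≥ 6, so a3 ≥ 6. From constraints 8 and 10: a3 ≤ a2 and a2 ≤ 5, so a3 ≤ 5. But 5 < 6, so no value of a3 works.

Unsatisfiable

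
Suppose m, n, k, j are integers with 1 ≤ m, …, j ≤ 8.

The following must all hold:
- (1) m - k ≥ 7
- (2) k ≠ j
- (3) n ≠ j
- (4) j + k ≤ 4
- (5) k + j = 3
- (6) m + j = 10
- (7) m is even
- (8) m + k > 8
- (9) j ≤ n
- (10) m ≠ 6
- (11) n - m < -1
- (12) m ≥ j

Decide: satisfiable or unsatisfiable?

Satisfiable

Setting (m, n, k, j) = (8, 6, 1, 2) satisfies everything: constraint 1: m - k = 7; constraint 4: j + k = 3; constraint 5: k + j = 3, and the others follow.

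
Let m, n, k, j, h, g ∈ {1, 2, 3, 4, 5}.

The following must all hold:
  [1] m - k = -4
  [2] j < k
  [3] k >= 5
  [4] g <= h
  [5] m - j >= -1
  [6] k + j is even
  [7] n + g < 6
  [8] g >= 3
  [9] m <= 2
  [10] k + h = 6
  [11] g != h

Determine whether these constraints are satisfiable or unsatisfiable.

Unsatisfiable

From constraint 3: k ≥ 5. From constraints 4 and 8: h ≥ g ≥ 3. Hence k + h ≥ 8. But constraint 10 requires k + h = 6, and 6 < 8. Contradiction.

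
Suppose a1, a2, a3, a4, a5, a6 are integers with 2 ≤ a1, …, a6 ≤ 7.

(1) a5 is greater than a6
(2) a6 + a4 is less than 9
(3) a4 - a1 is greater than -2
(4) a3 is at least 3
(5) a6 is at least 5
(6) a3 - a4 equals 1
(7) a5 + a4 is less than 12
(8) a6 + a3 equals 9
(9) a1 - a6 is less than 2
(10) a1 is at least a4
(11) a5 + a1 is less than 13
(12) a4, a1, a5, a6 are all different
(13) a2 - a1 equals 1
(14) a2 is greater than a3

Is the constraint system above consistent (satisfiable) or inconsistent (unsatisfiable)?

Satisfiable

The assignment a1 = 4, a2 = 5, a3 = 4, a4 = 3, a5 = 6, a6 = 5 works:
  constraint 2 holds since a6 + a4 = 8.
  constraint 3 holds since a4 - a1 = -1.
The rest check out directly.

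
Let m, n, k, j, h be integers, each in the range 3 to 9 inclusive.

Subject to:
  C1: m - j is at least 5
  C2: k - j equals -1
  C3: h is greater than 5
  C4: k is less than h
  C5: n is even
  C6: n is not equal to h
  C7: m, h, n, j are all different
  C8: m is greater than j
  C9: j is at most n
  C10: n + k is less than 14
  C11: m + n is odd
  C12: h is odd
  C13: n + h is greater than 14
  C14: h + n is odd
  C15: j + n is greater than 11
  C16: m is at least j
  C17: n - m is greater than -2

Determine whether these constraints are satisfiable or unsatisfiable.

The assignment m = 9, n = 8, k = 3, j = 4, h = 7 works:
  constraint 1 holds since m - j = 5.
  constraint 2 holds since k - j = -1.
The rest check out directly.

Satisfiable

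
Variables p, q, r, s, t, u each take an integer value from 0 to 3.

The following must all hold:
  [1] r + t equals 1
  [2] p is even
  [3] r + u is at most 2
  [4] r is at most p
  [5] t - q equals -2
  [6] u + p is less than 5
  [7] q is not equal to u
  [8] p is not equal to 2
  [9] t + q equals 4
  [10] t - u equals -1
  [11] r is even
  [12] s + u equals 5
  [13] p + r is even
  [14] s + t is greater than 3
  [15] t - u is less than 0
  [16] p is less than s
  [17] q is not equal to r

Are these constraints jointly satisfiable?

One satisfying assignment is p = 0, q = 3, r = 0, s = 3, t = 1, u = 2.
For the less obvious constraints — constraint 1: r + t = 1; constraint 3: r + u = 2; constraint 5: t - q = -2 — and the others hold by inspection.

Satisfiable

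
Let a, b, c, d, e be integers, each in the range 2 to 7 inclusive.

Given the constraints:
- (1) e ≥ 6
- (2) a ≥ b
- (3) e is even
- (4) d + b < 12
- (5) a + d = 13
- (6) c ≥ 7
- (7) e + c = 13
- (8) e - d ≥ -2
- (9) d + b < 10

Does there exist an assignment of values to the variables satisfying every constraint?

The assignment a = 6, b = 2, c = 7, d = 7, e = 6 works:
  constraint 4 holds since d + b = 9.
  constraint 5 holds since a + d = 13.
  constraint 7 holds since e + c = 13.
The rest check out directly.

Satisfiable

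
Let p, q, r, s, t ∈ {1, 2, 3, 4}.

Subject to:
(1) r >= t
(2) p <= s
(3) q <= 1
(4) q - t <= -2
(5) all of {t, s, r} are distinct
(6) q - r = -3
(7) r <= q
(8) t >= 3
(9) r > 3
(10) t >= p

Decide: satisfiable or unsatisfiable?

Unsatisfiable

From constraints 1 and 8: r ≥ t and t ≥ 3, so r ≥ 3. From constraints 3 and 7: r ≤ q and q ≤ 1, so r ≤ 1. But 1 < 3, so no value of r works.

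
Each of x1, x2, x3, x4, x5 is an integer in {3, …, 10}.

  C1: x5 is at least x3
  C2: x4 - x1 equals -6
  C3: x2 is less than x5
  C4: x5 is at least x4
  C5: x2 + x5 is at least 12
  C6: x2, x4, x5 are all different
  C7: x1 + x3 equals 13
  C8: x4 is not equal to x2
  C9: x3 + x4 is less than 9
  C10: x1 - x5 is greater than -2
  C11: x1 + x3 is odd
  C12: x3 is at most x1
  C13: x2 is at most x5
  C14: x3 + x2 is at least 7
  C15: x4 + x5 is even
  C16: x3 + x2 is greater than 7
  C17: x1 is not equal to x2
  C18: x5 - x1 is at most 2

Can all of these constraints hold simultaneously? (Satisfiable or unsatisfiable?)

Satisfiable

Take x1 = 9, x2 = 4, x3 = 4, x4 = 3, x5 = 9. Then constraint 2: x4 - x1 = -6; constraint 5: x2 + x5 = 13, and every other listed constraint is also met.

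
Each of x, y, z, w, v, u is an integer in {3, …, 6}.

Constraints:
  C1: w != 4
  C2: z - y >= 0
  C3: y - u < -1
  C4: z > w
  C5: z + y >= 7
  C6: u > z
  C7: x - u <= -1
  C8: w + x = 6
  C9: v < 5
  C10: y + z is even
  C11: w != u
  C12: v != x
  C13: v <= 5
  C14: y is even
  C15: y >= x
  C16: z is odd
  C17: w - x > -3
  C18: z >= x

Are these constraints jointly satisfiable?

Constraint 14 makes y even and constraint 16 makes z odd, so y + z must be odd. Constraint 10 says y + z is even — contradiction.

Unsatisfiable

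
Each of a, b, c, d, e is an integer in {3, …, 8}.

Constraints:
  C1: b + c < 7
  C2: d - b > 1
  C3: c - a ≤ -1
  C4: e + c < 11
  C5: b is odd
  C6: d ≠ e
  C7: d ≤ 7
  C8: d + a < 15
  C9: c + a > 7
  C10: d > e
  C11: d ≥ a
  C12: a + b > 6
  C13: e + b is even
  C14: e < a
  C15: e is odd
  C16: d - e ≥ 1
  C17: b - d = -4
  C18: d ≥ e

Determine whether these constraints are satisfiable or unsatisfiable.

Satisfiable

Take a = 6, b = 3, c = 3, d = 7, e = 5. Then constraint 1: b + c = 6; constraint 2: d - b = 4, and every other listed constraint is also met.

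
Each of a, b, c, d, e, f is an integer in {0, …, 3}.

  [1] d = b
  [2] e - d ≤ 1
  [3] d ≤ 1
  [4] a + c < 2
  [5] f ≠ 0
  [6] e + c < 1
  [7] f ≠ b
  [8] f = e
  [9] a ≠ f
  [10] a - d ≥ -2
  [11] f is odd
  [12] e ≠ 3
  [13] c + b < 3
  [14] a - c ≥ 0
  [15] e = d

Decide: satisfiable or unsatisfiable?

From constraints 1, 8, and 15, f = e = d = b, so f = b. But constraint 7 says f ≠ b. Contradiction.

Unsatisfiable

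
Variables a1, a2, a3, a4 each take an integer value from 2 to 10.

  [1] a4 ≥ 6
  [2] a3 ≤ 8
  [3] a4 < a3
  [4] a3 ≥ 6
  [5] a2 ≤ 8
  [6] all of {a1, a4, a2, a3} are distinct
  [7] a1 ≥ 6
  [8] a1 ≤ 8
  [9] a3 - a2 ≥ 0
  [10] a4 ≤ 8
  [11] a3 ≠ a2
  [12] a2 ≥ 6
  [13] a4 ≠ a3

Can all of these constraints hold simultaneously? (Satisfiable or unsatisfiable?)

Constraints 1, 2, 4, 5, 7, 8, 10, and 12 confine each of a1, a4, a2, a3 to the 3 values {6, …, 8}.
Constraint 6 requires all 4 of them to be distinct, but only 3 values are available — impossible by the pigeonhole principle.

Unsatisfiable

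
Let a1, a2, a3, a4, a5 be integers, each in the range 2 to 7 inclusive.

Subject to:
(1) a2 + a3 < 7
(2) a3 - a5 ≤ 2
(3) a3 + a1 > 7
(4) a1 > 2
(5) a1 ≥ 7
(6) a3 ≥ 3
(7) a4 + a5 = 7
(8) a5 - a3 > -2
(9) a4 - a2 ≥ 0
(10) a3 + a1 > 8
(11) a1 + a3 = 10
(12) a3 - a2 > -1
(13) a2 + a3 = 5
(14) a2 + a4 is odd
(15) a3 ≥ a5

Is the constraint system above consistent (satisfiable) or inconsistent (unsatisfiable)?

Try a1 = 7, a2 = 2, a3 = 3, a4 = 5, a5 = 2.
Check constraint 1: a2 + a3 = 5; constraint 2: a3 - a5 = 1. The remaining constraints are straightforward to verify.

Satisfiable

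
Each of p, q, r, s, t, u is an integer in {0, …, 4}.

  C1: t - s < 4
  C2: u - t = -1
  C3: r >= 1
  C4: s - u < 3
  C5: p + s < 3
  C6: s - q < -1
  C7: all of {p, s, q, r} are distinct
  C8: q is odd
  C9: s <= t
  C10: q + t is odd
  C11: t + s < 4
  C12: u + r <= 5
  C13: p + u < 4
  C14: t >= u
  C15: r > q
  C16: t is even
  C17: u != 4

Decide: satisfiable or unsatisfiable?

Satisfiable

Try p = 0, q = 3, r = 4, s = 1, t = 2, u = 1.
Check constraint 1: t - s = 1; constraint 2: u - t = -1. The remaining constraints are straightforward to verify.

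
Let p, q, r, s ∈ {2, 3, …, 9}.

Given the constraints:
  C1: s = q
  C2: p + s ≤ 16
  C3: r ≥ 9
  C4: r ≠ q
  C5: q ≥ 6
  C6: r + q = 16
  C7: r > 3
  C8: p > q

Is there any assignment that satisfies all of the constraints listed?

Setting (p, q, r, s) = (9, 7, 9, 7) satisfies everything: constraint 1: s = 7, q = 7; constraint 2: p + s = 16; constraint 6: r + q = 16, and the others follow.

Satisfiable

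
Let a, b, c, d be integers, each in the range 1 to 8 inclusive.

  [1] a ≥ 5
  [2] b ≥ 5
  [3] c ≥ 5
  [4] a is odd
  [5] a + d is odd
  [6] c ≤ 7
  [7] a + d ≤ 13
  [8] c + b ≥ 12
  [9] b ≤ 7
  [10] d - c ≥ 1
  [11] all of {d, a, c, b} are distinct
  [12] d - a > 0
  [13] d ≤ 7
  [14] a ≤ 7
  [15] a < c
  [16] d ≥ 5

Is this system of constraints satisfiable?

Unsatisfiable

Constraints 1, 2, 3, 6, 9, 13, 14, and 16 confine each of d, a, c, b to the 3 values {5, …, 7}.
Constraint 11 requires all 4 of them to be distinct, but only 3 values are available — impossible by the pigeonhole principle.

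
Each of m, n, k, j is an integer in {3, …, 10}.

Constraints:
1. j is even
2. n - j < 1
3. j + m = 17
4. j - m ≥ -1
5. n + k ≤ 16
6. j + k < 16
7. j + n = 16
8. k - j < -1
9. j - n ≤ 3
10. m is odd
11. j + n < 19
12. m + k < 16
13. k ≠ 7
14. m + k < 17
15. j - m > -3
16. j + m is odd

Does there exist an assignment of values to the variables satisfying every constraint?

Setting (m, n, k, j) = (9, 8, 6, 8) satisfies everything: constraint 2: n - j = 0; constraint 3: j + m = 17, and the others follow.

Satisfiable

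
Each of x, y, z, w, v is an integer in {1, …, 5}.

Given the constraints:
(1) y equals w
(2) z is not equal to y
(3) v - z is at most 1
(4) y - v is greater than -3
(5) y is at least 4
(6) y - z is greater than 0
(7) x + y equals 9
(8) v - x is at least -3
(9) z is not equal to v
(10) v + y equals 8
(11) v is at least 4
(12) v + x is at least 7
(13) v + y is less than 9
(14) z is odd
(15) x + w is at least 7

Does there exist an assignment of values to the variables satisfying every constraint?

Try x = 5, y = 4, z = 3, w = 4, v = 4.
Check constraint 3: v - z = 1; constraint 4: y - v = 0. The remaining constraints are straightforward to verify.

Satisfiable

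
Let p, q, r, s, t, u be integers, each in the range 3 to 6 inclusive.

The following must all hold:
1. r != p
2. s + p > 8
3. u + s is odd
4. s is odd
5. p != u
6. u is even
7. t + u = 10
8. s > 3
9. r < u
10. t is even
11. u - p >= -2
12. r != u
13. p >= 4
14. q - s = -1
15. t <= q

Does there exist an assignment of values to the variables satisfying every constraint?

Setting (p, q, r, s, t, u) = (5, 4, 3, 5, 4, 6) satisfies everything: constraint 2: s + p = 10; constraint 7: t + u = 10; constraint 11: u - p = 1, and the others follow.

Satisfiable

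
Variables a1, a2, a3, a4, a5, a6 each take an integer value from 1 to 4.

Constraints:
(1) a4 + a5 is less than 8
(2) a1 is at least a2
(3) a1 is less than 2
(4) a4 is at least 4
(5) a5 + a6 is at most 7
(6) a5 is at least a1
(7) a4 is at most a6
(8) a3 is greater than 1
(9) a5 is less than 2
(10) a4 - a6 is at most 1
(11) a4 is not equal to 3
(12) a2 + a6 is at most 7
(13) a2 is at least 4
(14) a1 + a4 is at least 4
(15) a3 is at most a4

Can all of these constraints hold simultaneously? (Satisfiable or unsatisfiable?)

Unsatisfiable

From constraint 13: a2 ≥ 4. From constraints 4 and 7: a6 ≥ a4 ≥ 4. Hence a2 + a6 ≥ 8. But constraint 12 requires a2 + a6 ≤ 7, and 7 < 8. Contradiction.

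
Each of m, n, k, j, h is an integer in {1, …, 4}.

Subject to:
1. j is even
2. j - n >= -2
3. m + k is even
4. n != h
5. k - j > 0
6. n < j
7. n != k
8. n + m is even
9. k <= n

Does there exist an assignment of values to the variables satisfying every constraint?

Constraints 5, 6, and 9 give k ≤ n, n < j, j < k. Chaining: k ≤ n < j < k, which forces k < k — impossible.

Unsatisfiable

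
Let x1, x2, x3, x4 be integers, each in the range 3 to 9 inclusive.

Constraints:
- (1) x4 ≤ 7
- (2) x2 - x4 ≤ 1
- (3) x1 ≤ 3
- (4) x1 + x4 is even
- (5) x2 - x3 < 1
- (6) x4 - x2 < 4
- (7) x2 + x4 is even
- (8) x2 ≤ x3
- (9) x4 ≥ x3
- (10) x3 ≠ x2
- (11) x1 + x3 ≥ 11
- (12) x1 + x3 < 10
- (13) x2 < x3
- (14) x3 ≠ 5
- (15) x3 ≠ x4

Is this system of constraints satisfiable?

From constraint 3: x1 ≤ 3. From constraints 1 and 9: x3 ≤ x4 ≤ 7. Hence x1 + x3 ≤ 10. But constraint 11 requires x1 + x3 ≥ 11, and 11 > 10. Contradiction.

Unsatisfiable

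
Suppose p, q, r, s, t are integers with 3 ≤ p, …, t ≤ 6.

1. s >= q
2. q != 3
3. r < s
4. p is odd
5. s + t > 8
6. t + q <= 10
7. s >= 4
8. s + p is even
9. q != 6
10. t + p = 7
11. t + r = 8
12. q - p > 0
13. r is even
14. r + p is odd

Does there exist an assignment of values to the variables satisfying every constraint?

Satisfiable

Take p = 3, q = 4, r = 4, s = 5, t = 4. Then constraint 5: s + t = 9; constraint 6: t + q = 8; constraint 10: t + p = 7, and every other listed constraint is also met.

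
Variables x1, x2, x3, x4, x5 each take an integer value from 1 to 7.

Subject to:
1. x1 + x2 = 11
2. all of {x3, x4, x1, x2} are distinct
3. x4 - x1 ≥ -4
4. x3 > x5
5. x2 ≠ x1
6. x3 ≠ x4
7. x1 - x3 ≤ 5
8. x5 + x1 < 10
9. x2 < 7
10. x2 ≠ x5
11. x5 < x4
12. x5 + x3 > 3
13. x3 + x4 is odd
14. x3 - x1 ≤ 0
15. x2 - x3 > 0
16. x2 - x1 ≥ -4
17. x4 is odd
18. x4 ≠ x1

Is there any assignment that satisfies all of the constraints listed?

Satisfiable

The assignment x1 = 6, x2 = 5, x3 = 4, x4 = 3, x5 = 1 works:
  constraint 1 holds since x1 + x2 = 11.
  constraint 3 holds since x4 - x1 = -3.
The rest check out directly.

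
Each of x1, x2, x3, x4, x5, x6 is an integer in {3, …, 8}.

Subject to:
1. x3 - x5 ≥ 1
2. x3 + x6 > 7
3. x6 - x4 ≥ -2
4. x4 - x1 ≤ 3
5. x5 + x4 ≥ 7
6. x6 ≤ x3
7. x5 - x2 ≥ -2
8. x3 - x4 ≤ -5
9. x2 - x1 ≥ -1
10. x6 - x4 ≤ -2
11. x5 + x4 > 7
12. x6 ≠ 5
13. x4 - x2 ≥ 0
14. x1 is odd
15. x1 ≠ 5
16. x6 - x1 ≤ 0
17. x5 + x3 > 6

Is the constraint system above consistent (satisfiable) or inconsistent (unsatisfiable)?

Constraints 1, 3, 7, 8, 9, and 16 give x3 − x5 ≥ 1, x5 − x2 ≥ -2, x2 − x1 ≥ -1, x1 − x6 ≥ 0, x6 − x4 ≥ -2, x4 − x3 ≥ 5.
Adding all 6 inequalities: the left sides telescope to 0, and the right sides sum to 1 + (-2) + (-1) + 0 + (-2) + 5 = 1. So 0 ≥ 1, which is false.

Unsatisfiable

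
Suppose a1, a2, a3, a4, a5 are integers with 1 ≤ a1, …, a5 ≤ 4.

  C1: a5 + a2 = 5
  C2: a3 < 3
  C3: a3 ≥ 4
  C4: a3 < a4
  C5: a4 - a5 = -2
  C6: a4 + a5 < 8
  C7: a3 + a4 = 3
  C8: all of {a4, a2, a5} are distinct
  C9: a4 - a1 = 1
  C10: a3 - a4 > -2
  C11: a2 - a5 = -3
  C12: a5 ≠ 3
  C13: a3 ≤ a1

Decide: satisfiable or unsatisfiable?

Unsatisfiable

From constraint 3: a3 ≥ 4. From constraint 2: a3 ≤ 2. But 2 < 4, so no value of a3 works.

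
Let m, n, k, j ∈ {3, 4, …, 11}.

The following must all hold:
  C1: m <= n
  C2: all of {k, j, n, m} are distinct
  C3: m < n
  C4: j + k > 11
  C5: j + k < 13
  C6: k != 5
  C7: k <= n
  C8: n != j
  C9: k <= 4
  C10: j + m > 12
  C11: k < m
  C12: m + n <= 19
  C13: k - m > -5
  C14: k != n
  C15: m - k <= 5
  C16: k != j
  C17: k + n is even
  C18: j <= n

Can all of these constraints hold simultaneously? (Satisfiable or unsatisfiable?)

Satisfiable

The assignment m = 7, n = 10, k = 4, j = 8 works:
  constraint 4 holds since j + k = 12.
  constraint 5 holds since j + k = 12.
The rest check out directly.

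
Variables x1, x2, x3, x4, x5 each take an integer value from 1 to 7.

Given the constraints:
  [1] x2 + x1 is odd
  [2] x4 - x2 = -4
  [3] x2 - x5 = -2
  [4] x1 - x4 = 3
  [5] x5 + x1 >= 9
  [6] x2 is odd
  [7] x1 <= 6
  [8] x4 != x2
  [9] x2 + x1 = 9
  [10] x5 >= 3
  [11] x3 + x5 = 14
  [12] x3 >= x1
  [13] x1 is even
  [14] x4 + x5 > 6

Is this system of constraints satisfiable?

Satisfiable

Try x1 = 4, x2 = 5, x3 = 7, x4 = 1, x5 = 7.
Check constraint 2: x4 - x2 = -4; constraint 3: x2 - x5 = -2. The remaining constraints are straightforward to verify.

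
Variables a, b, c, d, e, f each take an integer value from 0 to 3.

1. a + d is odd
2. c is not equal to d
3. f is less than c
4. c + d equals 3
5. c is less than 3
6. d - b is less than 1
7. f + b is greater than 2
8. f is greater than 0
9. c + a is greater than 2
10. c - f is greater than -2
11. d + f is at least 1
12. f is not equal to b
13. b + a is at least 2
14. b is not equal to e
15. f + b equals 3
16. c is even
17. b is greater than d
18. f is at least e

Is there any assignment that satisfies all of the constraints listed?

Take a = 2, b = 2, c = 2, d = 1, e = 1, f = 1. Then constraint 4: c + d = 3; constraint 6: d - b = -1; constraint 7: f + b = 3, and every other listed constraint is also met.

Satisfiable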